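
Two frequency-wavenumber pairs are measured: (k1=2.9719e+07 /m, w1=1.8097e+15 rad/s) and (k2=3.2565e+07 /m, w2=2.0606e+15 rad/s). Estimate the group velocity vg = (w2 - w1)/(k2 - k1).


vg = (w2 - w1) / (k2 - k1)
= (2.0606e+15 - 1.8097e+15) / (3.2565e+07 - 2.9719e+07)
= 2.5090e+14 / 2.8460e+06
= 8.8159e+07 m/s

8.8159e+07


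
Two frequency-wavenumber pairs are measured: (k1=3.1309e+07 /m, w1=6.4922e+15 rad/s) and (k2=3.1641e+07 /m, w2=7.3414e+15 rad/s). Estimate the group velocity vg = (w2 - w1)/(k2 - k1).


vg = (w2 - w1) / (k2 - k1)
= (7.3414e+15 - 6.4922e+15) / (3.1641e+07 - 3.1309e+07)
= 8.4920e+14 / 3.3200e+05
= 2.5578e+09 m/s

2.5578e+09


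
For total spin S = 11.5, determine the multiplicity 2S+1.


Spin multiplicity = 2S + 1
= 2 * 11.5 + 1
= 23.0 + 1
= 24

24


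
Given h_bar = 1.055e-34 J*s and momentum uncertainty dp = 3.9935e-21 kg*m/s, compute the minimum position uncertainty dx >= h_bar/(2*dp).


dx = h_bar / (2 * dp)
= 1.055e-34 / (2 * 3.9935e-21)
= 1.055e-34 / 7.9870e-21
= 1.3209e-14 m

1.3209e-14


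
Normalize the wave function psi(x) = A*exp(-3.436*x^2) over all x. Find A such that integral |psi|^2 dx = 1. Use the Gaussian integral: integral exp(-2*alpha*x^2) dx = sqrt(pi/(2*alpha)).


integral |psi|^2 dx = A^2 * sqrt(pi/(2*alpha)) = 1
A^2 = sqrt(2*alpha/pi)
= sqrt(2 * 3.436 / pi)
= 1.478995
A = sqrt(1.478995)
= 1.2161

1.2161


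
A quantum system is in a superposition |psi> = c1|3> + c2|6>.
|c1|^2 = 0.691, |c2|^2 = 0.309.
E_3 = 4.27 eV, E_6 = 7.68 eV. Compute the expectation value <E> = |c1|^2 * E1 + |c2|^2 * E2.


<E> = |c1|^2 * E1 + |c2|^2 * E2
= 0.691 * 4.27 + 0.309 * 7.68
= 2.9506 + 2.3731
= 5.3237 eV

5.3237


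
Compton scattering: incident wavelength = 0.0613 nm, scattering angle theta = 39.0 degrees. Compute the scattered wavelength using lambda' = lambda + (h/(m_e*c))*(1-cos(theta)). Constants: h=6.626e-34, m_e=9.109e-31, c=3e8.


Compton wavelength: h/(m_e*c) = 2.4247e-12 m
d_lambda = 2.4247e-12 * (1 - cos(39.0 deg))
= 2.4247e-12 * 0.222854
= 5.4036e-13 m = 0.00054 nm
lambda' = 0.0613 + 0.00054
= 0.06184 nm

0.06184


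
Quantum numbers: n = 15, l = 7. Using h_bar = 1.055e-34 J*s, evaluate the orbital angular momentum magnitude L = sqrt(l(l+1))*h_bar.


L = sqrt(l*(l+1)) * h_bar
= sqrt(7 * 8) * 1.055e-34
= sqrt(56) * 1.055e-34
= 7.4833 * 1.055e-34
= 7.8949e-34 J*s

7.8949e-34


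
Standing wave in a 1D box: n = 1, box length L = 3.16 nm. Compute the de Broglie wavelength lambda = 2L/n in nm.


lambda = 2L / n
= 2 * 3.16 / 1
= 6.32 / 1
= 6.32 nm

6.32


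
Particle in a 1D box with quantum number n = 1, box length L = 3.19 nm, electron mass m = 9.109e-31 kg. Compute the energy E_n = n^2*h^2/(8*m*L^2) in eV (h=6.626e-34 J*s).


E = n^2 * h^2 / (8 * m * L^2)
= 1^2 * (6.626e-34)^2 / (8 * 9.109e-31 * (3.19e-9)^2)
= 1 * 4.3904e-67 / (8 * 9.109e-31 * 1.0176e-17)
= 5.9205e-21 J
= 0.037 eV

0.037


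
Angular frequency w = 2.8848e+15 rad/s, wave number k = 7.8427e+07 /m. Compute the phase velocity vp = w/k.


vp = w / k
= 2.8848e+15 / 7.8427e+07
= 3.6783e+07 m/s

3.6783e+07


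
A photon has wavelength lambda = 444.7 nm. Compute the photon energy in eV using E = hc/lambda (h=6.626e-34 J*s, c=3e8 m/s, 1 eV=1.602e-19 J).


E = hc / lambda
= (6.626e-34)(3e8) / (444.7e-9)
= 1.9878e-25 / 4.4470e-07
= 4.4700e-19 J
Converting to eV: 4.4700e-19 / 1.602e-19
= 2.7902 eV

2.7902


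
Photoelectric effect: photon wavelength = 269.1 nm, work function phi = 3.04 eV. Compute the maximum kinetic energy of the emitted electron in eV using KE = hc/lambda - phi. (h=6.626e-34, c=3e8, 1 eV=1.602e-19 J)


E_photon = hc / lambda
= (6.626e-34)(3e8) / (269.1e-9)
= 7.3868e-19 J
= 4.611 eV
KE = E_photon - phi
= 4.611 - 3.04
= 1.571 eV

1.571


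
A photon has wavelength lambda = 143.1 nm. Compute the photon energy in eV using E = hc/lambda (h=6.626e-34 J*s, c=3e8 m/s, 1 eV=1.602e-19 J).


E = hc / lambda
= (6.626e-34)(3e8) / (143.1e-9)
= 1.9878e-25 / 1.4310e-07
= 1.3891e-18 J
Converting to eV: 1.3891e-18 / 1.602e-19
= 8.671 eV

8.671


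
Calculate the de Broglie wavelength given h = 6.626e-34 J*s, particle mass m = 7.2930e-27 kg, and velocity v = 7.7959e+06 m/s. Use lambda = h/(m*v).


lambda = h / (m * v)
= 6.626e-34 / (7.2930e-27 * 7.7959e+06)
= 6.626e-34 / 5.6855e-20
= 1.1654e-14 m

1.1654e-14


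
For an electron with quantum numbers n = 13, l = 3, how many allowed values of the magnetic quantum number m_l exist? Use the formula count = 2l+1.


m_l ranges from -l to +l in integer steps
So m_l goes from -3 to +3
Count = 2l + 1 = 2*3 + 1
= 7

7


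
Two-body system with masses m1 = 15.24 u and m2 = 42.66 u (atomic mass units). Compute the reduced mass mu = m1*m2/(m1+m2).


mu = m1 * m2 / (m1 + m2)
= 15.24 * 42.66 / (15.24 + 42.66)
= 650.1384 / 57.9
= 11.2286 u

11.2286


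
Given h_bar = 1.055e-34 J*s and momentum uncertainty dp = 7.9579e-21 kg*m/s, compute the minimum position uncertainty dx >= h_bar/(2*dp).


dx = h_bar / (2 * dp)
= 1.055e-34 / (2 * 7.9579e-21)
= 1.055e-34 / 1.5916e-20
= 6.6286e-15 m

6.6286e-15


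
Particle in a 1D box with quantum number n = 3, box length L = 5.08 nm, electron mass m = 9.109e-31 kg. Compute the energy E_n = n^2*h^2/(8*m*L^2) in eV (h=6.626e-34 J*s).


E = n^2 * h^2 / (8 * m * L^2)
= 3^2 * (6.626e-34)^2 / (8 * 9.109e-31 * (5.08e-9)^2)
= 9 * 4.3904e-67 / (8 * 9.109e-31 * 2.5806e-17)
= 2.1012e-20 J
= 0.1312 eV

0.1312


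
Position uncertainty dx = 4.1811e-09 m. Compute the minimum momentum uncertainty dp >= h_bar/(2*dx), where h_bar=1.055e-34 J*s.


dp = h_bar / (2 * dx)
= 1.055e-34 / (2 * 4.1811e-09)
= 1.055e-34 / 8.3622e-09
= 1.2616e-26 kg*m/s

1.2616e-26


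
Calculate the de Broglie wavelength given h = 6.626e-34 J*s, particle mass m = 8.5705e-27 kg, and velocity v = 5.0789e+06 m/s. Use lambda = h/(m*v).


lambda = h / (m * v)
= 6.626e-34 / (8.5705e-27 * 5.0789e+06)
= 6.626e-34 / 4.3529e-20
= 1.5222e-14 m

1.5222e-14


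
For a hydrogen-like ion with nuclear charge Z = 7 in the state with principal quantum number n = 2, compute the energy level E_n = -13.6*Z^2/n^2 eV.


E_n = -13.6 * Z^2 / n^2
= -13.6 * 7^2 / 2^2
= -13.6 * 49 / 4
= -166.6 eV

-166.6


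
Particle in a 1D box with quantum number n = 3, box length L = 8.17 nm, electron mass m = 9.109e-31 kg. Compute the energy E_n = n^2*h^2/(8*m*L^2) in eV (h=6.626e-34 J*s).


E = n^2 * h^2 / (8 * m * L^2)
= 3^2 * (6.626e-34)^2 / (8 * 9.109e-31 * (8.17e-9)^2)
= 9 * 4.3904e-67 / (8 * 9.109e-31 * 6.6749e-17)
= 8.1235e-21 J
= 0.0507 eV

0.0507


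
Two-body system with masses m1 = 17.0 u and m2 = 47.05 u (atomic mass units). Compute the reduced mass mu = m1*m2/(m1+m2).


mu = m1 * m2 / (m1 + m2)
= 17.0 * 47.05 / (17.0 + 47.05)
= 799.85 / 64.05
= 12.4879 u

12.4879


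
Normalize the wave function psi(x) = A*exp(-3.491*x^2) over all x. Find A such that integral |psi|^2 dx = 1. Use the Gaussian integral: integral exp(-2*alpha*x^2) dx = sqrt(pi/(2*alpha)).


integral |psi|^2 dx = A^2 * sqrt(pi/(2*alpha)) = 1
A^2 = sqrt(2*alpha/pi)
= sqrt(2 * 3.491 / pi)
= 1.490785
A = sqrt(1.490785)
= 1.221

1.221


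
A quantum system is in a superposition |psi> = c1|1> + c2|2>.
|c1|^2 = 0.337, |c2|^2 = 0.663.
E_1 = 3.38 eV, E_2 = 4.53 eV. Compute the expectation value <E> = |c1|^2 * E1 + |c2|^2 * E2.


<E> = |c1|^2 * E1 + |c2|^2 * E2
= 0.337 * 3.38 + 0.663 * 4.53
= 1.1391 + 3.0034
= 4.1425 eV

4.1425


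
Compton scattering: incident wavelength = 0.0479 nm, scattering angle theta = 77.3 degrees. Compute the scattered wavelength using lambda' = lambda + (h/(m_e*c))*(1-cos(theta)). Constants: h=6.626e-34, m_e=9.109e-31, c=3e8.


Compton wavelength: h/(m_e*c) = 2.4247e-12 m
d_lambda = 2.4247e-12 * (1 - cos(77.3 deg))
= 2.4247e-12 * 0.780154
= 1.8916e-12 m = 0.001892 nm
lambda' = 0.0479 + 0.001892
= 0.049792 nm

0.049792


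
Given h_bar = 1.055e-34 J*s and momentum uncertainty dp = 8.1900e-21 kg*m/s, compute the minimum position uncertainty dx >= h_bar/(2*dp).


dx = h_bar / (2 * dp)
= 1.055e-34 / (2 * 8.1900e-21)
= 1.055e-34 / 1.6380e-20
= 6.4408e-15 m

6.4408e-15


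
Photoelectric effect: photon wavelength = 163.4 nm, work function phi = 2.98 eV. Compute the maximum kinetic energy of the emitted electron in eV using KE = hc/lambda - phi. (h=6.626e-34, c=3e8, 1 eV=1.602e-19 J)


E_photon = hc / lambda
= (6.626e-34)(3e8) / (163.4e-9)
= 1.2165e-18 J
= 7.5938 eV
KE = E_photon - phi
= 7.5938 - 2.98
= 4.6138 eV

4.6138


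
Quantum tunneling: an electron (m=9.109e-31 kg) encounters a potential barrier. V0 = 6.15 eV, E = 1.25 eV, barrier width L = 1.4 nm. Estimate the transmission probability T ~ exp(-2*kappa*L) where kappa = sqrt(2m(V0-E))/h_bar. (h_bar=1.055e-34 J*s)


V0 - E = 4.9 eV = 7.8498e-19 J
kappa = sqrt(2 * m * (V0-E)) / h_bar
= sqrt(2 * 9.109e-31 * 7.8498e-19) / 1.055e-34
= 1.1335e+10 /m
2*kappa*L = 2 * 1.1335e+10 * 1.4e-9
= 31.7384
T = exp(-31.7384) = 1.645061e-14

1.645061e-14


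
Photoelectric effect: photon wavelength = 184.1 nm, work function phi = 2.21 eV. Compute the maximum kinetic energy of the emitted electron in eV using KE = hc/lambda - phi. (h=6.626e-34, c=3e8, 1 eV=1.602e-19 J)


E_photon = hc / lambda
= (6.626e-34)(3e8) / (184.1e-9)
= 1.0797e-18 J
= 6.7399 eV
KE = E_photon - phi
= 6.7399 - 2.21
= 4.5299 eV

4.5299


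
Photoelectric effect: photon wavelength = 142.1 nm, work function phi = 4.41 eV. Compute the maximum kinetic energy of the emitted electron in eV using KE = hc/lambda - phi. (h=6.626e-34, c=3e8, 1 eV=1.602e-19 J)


E_photon = hc / lambda
= (6.626e-34)(3e8) / (142.1e-9)
= 1.3989e-18 J
= 8.732 eV
KE = E_photon - phi
= 8.732 - 4.41
= 4.322 eV

4.322


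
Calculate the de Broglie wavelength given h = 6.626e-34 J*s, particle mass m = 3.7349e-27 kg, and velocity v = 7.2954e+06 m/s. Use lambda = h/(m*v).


lambda = h / (m * v)
= 6.626e-34 / (3.7349e-27 * 7.2954e+06)
= 6.626e-34 / 2.7248e-20
= 2.4318e-14 m

2.4318e-14


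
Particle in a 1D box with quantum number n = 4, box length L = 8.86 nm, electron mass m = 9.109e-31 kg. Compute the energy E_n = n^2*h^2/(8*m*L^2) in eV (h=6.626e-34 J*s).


E = n^2 * h^2 / (8 * m * L^2)
= 4^2 * (6.626e-34)^2 / (8 * 9.109e-31 * (8.86e-9)^2)
= 16 * 4.3904e-67 / (8 * 9.109e-31 * 7.8500e-17)
= 1.2280e-20 J
= 0.0767 eV

0.0767


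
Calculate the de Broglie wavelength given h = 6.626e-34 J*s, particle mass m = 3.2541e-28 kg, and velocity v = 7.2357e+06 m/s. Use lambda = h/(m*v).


lambda = h / (m * v)
= 6.626e-34 / (3.2541e-28 * 7.2357e+06)
= 6.626e-34 / 2.3546e-21
= 2.8141e-13 m

2.8141e-13


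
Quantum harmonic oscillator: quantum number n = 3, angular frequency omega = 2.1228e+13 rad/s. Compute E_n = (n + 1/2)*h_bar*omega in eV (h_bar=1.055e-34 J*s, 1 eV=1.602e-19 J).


E = (n + 1/2) * h_bar * omega
= (3 + 0.5) * 1.055e-34 * 2.1228e+13
= 3.5 * 2.2396e-21
= 7.8384e-21 J
= 0.0489 eV

0.0489


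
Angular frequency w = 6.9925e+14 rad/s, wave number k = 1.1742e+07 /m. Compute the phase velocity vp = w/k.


vp = w / k
= 6.9925e+14 / 1.1742e+07
= 5.9551e+07 m/s

5.9551e+07


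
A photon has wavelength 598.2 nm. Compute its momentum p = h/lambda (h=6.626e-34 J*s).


p = h / lambda
= 6.626e-34 / (598.2e-9)
= 6.626e-34 / 5.9820e-07
= 1.1077e-27 kg*m/s

1.1077e-27


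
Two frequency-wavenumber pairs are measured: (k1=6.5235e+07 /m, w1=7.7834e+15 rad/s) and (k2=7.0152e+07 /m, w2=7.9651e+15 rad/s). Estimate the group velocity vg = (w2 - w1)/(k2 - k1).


vg = (w2 - w1) / (k2 - k1)
= (7.9651e+15 - 7.7834e+15) / (7.0152e+07 - 6.5235e+07)
= 1.8170e+14 / 4.9170e+06
= 3.6953e+07 m/s

3.6953e+07


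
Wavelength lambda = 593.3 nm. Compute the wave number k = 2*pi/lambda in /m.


k = 2 * pi / lambda
= 6.2832 / (593.3e-9)
= 6.2832 / 5.9330e-07
= 1.0590e+07 /m

1.0590e+07


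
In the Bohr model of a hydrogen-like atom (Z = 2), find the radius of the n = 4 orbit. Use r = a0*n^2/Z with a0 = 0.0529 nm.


r = a0 * n^2 / Z
= 0.0529 * 4^2 / 2
= 0.0529 * 16 / 2
= 0.4232 nm

0.4232


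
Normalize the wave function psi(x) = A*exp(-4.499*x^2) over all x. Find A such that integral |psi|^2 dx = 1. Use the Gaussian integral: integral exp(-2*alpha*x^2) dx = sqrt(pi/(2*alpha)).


integral |psi|^2 dx = A^2 * sqrt(pi/(2*alpha)) = 1
A^2 = sqrt(2*alpha/pi)
= sqrt(2 * 4.499 / pi)
= 1.692381
A = sqrt(1.692381)
= 1.3009

1.3009


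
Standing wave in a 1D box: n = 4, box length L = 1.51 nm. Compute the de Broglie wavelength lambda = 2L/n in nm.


lambda = 2L / n
= 2 * 1.51 / 4
= 3.02 / 4
= 0.755 nm

0.755


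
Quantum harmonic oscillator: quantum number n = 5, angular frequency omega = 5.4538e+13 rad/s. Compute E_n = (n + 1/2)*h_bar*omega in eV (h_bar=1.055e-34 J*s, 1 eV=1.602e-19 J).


E = (n + 1/2) * h_bar * omega
= (5 + 0.5) * 1.055e-34 * 5.4538e+13
= 5.5 * 5.7538e-21
= 3.1646e-20 J
= 0.1975 eV

0.1975


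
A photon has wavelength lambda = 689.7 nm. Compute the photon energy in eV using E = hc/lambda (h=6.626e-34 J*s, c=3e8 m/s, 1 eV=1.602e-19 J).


E = hc / lambda
= (6.626e-34)(3e8) / (689.7e-9)
= 1.9878e-25 / 6.8970e-07
= 2.8821e-19 J
Converting to eV: 2.8821e-19 / 1.602e-19
= 1.7991 eV

1.7991


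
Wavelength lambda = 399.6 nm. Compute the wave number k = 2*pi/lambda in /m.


k = 2 * pi / lambda
= 6.2832 / (399.6e-9)
= 6.2832 / 3.9960e-07
= 1.5724e+07 /m

1.5724e+07


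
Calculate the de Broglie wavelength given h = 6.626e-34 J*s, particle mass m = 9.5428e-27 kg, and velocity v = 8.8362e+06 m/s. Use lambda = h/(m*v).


lambda = h / (m * v)
= 6.626e-34 / (9.5428e-27 * 8.8362e+06)
= 6.626e-34 / 8.4322e-20
= 7.8580e-15 m

7.8580e-15


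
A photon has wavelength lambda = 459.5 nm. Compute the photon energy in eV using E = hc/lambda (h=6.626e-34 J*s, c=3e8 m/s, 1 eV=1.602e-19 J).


E = hc / lambda
= (6.626e-34)(3e8) / (459.5e-9)
= 1.9878e-25 / 4.5950e-07
= 4.3260e-19 J
Converting to eV: 4.3260e-19 / 1.602e-19
= 2.7004 eV

2.7004


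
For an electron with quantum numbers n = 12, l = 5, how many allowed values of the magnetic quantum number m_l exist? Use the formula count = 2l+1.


m_l ranges from -l to +l in integer steps
So m_l goes from -5 to +5
Count = 2l + 1 = 2*5 + 1
= 11

11


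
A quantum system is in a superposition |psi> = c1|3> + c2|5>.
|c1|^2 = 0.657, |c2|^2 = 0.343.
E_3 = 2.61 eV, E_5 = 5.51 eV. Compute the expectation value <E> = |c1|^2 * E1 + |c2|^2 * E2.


<E> = |c1|^2 * E1 + |c2|^2 * E2
= 0.657 * 2.61 + 0.343 * 5.51
= 1.7148 + 1.8899
= 3.6047 eV

3.6047


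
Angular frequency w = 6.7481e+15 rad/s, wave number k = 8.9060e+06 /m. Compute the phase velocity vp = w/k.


vp = w / k
= 6.7481e+15 / 8.9060e+06
= 7.5770e+08 m/s

7.5770e+08


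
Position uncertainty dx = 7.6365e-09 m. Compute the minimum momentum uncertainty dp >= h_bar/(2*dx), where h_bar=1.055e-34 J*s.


dp = h_bar / (2 * dx)
= 1.055e-34 / (2 * 7.6365e-09)
= 1.055e-34 / 1.5273e-08
= 6.9076e-27 kg*m/s

6.9076e-27


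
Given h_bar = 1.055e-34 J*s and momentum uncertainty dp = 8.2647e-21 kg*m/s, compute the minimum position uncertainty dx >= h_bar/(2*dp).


dx = h_bar / (2 * dp)
= 1.055e-34 / (2 * 8.2647e-21)
= 1.055e-34 / 1.6529e-20
= 6.3826e-15 m

6.3826e-15


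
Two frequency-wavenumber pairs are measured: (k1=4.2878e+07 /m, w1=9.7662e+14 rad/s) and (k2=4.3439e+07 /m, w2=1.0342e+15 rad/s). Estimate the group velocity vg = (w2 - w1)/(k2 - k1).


vg = (w2 - w1) / (k2 - k1)
= (1.0342e+15 - 9.7662e+14) / (4.3439e+07 - 4.2878e+07)
= 5.7580e+13 / 5.6100e+05
= 1.0264e+08 m/s

1.0264e+08


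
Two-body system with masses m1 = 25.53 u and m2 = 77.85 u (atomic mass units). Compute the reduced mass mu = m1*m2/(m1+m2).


mu = m1 * m2 / (m1 + m2)
= 25.53 * 77.85 / (25.53 + 77.85)
= 1987.5105 / 103.38
= 19.2253 u

19.2253


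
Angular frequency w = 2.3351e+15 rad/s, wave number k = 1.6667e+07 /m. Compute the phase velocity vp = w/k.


vp = w / k
= 2.3351e+15 / 1.6667e+07
= 1.4010e+08 m/s

1.4010e+08


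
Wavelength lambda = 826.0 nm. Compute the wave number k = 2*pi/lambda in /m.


k = 2 * pi / lambda
= 6.2832 / (826.0e-9)
= 6.2832 / 8.2600e-07
= 7.6068e+06 /m

7.6068e+06


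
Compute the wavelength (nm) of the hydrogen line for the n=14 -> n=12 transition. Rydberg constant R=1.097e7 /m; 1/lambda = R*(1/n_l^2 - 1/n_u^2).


1/lambda = R * (1/n_l^2 - 1/n_u^2)
= 1.097e7 * (1/12^2 - 1/14^2)
= 1.097e7 * (0.006944 - 0.005102)
= 1.097e7 * 0.001842
= 2.0211e+04 /m
lambda = 1 / 2.0211e+04 = 49477.5962 nm

49477.5962


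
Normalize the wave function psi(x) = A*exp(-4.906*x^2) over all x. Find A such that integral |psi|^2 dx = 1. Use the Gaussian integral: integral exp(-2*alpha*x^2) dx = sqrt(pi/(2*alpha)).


integral |psi|^2 dx = A^2 * sqrt(pi/(2*alpha)) = 1
A^2 = sqrt(2*alpha/pi)
= sqrt(2 * 4.906 / pi)
= 1.767274
A = sqrt(1.767274)
= 1.3294

1.3294


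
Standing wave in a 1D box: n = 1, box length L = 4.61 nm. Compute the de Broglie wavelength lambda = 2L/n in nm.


lambda = 2L / n
= 2 * 4.61 / 1
= 9.22 / 1
= 9.22 nm

9.22


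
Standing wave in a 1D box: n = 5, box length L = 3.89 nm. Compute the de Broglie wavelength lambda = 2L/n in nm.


lambda = 2L / n
= 2 * 3.89 / 5
= 7.78 / 5
= 1.556 nm

1.556


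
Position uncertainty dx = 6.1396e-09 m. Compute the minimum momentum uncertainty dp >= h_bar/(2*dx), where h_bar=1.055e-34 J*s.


dp = h_bar / (2 * dx)
= 1.055e-34 / (2 * 6.1396e-09)
= 1.055e-34 / 1.2279e-08
= 8.5918e-27 kg*m/s

8.5918e-27


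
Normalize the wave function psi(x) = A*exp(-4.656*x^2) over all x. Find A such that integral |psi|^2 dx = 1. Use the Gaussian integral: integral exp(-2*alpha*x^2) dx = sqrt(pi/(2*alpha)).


integral |psi|^2 dx = A^2 * sqrt(pi/(2*alpha)) = 1
A^2 = sqrt(2*alpha/pi)
= sqrt(2 * 4.656 / pi)
= 1.721657
A = sqrt(1.721657)
= 1.3121

1.3121


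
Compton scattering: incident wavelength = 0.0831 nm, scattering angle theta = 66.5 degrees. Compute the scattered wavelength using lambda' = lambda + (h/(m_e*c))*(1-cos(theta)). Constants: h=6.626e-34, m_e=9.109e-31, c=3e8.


Compton wavelength: h/(m_e*c) = 2.4247e-12 m
d_lambda = 2.4247e-12 * (1 - cos(66.5 deg))
= 2.4247e-12 * 0.601251
= 1.4579e-12 m = 0.001458 nm
lambda' = 0.0831 + 0.001458
= 0.084558 nm

0.084558


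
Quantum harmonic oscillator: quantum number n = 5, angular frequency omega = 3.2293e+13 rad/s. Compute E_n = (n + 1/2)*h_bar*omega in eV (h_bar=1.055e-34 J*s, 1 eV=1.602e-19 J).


E = (n + 1/2) * h_bar * omega
= (5 + 0.5) * 1.055e-34 * 3.2293e+13
= 5.5 * 3.4069e-21
= 1.8738e-20 J
= 0.117 eV

0.117


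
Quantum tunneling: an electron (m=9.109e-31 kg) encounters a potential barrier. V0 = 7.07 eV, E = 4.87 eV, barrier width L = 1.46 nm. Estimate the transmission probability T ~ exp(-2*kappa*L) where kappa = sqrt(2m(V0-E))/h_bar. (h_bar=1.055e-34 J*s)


V0 - E = 2.2 eV = 3.5244e-19 J
kappa = sqrt(2 * m * (V0-E)) / h_bar
= sqrt(2 * 9.109e-31 * 3.5244e-19) / 1.055e-34
= 7.5952e+09 /m
2*kappa*L = 2 * 7.5952e+09 * 1.46e-9
= 22.178
T = exp(-22.178) = 2.334510e-10

2.334510e-10


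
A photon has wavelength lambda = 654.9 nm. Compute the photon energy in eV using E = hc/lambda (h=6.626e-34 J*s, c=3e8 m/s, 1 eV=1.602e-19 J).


E = hc / lambda
= (6.626e-34)(3e8) / (654.9e-9)
= 1.9878e-25 / 6.5490e-07
= 3.0353e-19 J
Converting to eV: 3.0353e-19 / 1.602e-19
= 1.8947 eV

1.8947


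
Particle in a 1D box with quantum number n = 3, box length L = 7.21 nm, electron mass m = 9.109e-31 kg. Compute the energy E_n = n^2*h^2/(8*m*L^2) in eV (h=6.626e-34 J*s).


E = n^2 * h^2 / (8 * m * L^2)
= 3^2 * (6.626e-34)^2 / (8 * 9.109e-31 * (7.21e-9)^2)
= 9 * 4.3904e-67 / (8 * 9.109e-31 * 5.1984e-17)
= 1.0431e-20 J
= 0.0651 eV

0.0651


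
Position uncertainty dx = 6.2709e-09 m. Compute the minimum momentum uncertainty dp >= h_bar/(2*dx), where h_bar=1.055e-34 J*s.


dp = h_bar / (2 * dx)
= 1.055e-34 / (2 * 6.2709e-09)
= 1.055e-34 / 1.2542e-08
= 8.4119e-27 kg*m/s

8.4119e-27


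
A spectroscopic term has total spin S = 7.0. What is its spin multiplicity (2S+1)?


Spin multiplicity = 2S + 1
= 2 * 7.0 + 1
= 14.0 + 1
= 15

15


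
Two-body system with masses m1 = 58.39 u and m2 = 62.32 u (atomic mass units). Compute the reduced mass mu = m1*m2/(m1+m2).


mu = m1 * m2 / (m1 + m2)
= 58.39 * 62.32 / (58.39 + 62.32)
= 3638.8648 / 120.71
= 30.1455 u

30.1455


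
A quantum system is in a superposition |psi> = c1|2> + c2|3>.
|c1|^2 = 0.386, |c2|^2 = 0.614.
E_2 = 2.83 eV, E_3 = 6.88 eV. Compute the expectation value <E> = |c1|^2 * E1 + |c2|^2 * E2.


<E> = |c1|^2 * E1 + |c2|^2 * E2
= 0.386 * 2.83 + 0.614 * 6.88
= 1.0924 + 4.2243
= 5.3167 eV

5.3167


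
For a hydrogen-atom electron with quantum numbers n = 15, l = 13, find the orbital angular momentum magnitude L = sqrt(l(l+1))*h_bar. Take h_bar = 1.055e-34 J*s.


L = sqrt(l*(l+1)) * h_bar
= sqrt(13 * 14) * 1.055e-34
= sqrt(182) * 1.055e-34
= 13.4907 * 1.055e-34
= 1.4233e-33 J*s

1.4233e-33


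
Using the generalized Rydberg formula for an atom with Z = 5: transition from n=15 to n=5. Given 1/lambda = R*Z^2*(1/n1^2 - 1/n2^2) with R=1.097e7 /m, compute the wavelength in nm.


1/lambda = R * Z^2 * (1/n1^2 - 1/n2^2)
= 1.097e7 * 5^2 * (1/5^2 - 1/15^2)
= 1.097e7 * 25 * (0.04 - 0.004444)
= 9.7511e+06 /m
lambda = 1 / 9.7511e+06
= 102.5524 nm

102.5524


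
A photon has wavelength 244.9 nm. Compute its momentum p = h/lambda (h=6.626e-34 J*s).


p = h / lambda
= 6.626e-34 / (244.9e-9)
= 6.626e-34 / 2.4490e-07
= 2.7056e-27 kg*m/s

2.7056e-27


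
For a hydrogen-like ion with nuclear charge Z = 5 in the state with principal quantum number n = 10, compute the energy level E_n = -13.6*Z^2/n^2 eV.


E_n = -13.6 * Z^2 / n^2
= -13.6 * 5^2 / 10^2
= -13.6 * 25 / 100
= -3.4 eV

-3.4


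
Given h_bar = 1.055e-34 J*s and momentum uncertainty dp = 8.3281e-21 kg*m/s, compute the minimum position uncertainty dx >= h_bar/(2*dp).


dx = h_bar / (2 * dp)
= 1.055e-34 / (2 * 8.3281e-21)
= 1.055e-34 / 1.6656e-20
= 6.3340e-15 m

6.3340e-15


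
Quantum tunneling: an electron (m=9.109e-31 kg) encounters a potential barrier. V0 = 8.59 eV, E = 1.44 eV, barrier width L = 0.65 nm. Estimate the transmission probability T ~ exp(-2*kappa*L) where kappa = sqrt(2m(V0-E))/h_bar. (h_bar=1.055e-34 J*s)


V0 - E = 7.15 eV = 1.1454e-18 J
kappa = sqrt(2 * m * (V0-E)) / h_bar
= sqrt(2 * 9.109e-31 * 1.1454e-18) / 1.055e-34
= 1.3692e+10 /m
2*kappa*L = 2 * 1.3692e+10 * 0.65e-9
= 17.8002
T = exp(-17.8002) = 1.859773e-08

1.859773e-08


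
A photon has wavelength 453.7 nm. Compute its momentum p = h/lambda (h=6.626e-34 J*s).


p = h / lambda
= 6.626e-34 / (453.7e-9)
= 6.626e-34 / 4.5370e-07
= 1.4604e-27 kg*m/s

1.4604e-27


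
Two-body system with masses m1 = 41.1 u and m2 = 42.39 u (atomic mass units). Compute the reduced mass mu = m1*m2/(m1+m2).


mu = m1 * m2 / (m1 + m2)
= 41.1 * 42.39 / (41.1 + 42.39)
= 1742.229 / 83.49
= 20.8675 u

20.8675


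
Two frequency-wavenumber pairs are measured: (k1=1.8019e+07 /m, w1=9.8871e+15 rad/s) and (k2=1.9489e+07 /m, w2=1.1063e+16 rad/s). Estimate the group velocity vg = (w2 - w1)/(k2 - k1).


vg = (w2 - w1) / (k2 - k1)
= (1.1063e+16 - 9.8871e+15) / (1.9489e+07 - 1.8019e+07)
= 1.1759e+15 / 1.4700e+06
= 7.9993e+08 m/s

7.9993e+08


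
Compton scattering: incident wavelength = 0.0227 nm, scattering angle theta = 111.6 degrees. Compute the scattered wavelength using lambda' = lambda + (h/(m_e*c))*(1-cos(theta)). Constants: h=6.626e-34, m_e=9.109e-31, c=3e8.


Compton wavelength: h/(m_e*c) = 2.4247e-12 m
d_lambda = 2.4247e-12 * (1 - cos(111.6 deg))
= 2.4247e-12 * 1.368125
= 3.3173e-12 m = 0.003317 nm
lambda' = 0.0227 + 0.003317
= 0.026017 nm

0.026017


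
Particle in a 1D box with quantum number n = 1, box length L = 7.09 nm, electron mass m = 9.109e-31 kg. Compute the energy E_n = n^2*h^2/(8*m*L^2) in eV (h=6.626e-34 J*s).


E = n^2 * h^2 / (8 * m * L^2)
= 1^2 * (6.626e-34)^2 / (8 * 9.109e-31 * (7.09e-9)^2)
= 1 * 4.3904e-67 / (8 * 9.109e-31 * 5.0268e-17)
= 1.1985e-21 J
= 0.0075 eV

0.0075


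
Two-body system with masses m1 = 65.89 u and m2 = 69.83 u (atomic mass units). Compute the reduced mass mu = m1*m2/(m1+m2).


mu = m1 * m2 / (m1 + m2)
= 65.89 * 69.83 / (65.89 + 69.83)
= 4601.0987 / 135.72
= 33.9014 u

33.9014


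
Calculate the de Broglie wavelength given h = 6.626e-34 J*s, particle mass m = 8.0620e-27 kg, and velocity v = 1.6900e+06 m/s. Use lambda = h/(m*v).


lambda = h / (m * v)
= 6.626e-34 / (8.0620e-27 * 1.6900e+06)
= 6.626e-34 / 1.3625e-20
= 4.8632e-14 m

4.8632e-14


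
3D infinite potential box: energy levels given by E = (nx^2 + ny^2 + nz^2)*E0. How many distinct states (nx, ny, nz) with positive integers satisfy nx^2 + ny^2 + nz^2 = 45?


Enumerate all (nx, ny, nz) with nx^2 + ny^2 + nz^2 = 45:
(2,4,5)
(2,5,4)
(4,2,5)
(4,5,2)
(5,2,4)
(5,4,2)
Total degeneracy = 6

6


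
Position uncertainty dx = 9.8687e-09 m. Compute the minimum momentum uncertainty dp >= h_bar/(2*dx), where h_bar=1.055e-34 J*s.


dp = h_bar / (2 * dx)
= 1.055e-34 / (2 * 9.8687e-09)
= 1.055e-34 / 1.9737e-08
= 5.3452e-27 kg*m/s

5.3452e-27


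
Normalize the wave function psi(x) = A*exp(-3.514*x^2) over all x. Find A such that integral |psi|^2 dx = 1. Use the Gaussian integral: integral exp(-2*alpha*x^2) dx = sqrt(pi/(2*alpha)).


integral |psi|^2 dx = A^2 * sqrt(pi/(2*alpha)) = 1
A^2 = sqrt(2*alpha/pi)
= sqrt(2 * 3.514 / pi)
= 1.495688
A = sqrt(1.495688)
= 1.223

1.223


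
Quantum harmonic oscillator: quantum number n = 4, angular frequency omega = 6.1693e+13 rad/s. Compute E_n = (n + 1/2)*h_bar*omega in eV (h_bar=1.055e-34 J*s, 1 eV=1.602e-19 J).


E = (n + 1/2) * h_bar * omega
= (4 + 0.5) * 1.055e-34 * 6.1693e+13
= 4.5 * 6.5086e-21
= 2.9289e-20 J
= 0.1828 eV

0.1828


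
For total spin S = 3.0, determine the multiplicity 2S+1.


Spin multiplicity = 2S + 1
= 2 * 3.0 + 1
= 6.0 + 1
= 7

7


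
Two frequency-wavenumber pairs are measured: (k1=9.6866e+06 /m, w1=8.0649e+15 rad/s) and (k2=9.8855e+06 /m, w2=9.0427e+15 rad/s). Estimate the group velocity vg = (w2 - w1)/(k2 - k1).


vg = (w2 - w1) / (k2 - k1)
= (9.0427e+15 - 8.0649e+15) / (9.8855e+06 - 9.6866e+06)
= 9.7780e+14 / 1.9890e+05
= 4.9160e+09 m/s

4.9160e+09


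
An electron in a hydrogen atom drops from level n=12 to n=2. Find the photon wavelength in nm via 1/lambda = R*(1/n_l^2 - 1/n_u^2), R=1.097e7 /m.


1/lambda = R * (1/n_l^2 - 1/n_u^2)
= 1.097e7 * (1/2^2 - 1/12^2)
= 1.097e7 * (0.25 - 0.006944)
= 1.097e7 * 0.243056
= 2.6663e+06 /m
lambda = 1 / 2.6663e+06 = 375.0488 nm

375.0488


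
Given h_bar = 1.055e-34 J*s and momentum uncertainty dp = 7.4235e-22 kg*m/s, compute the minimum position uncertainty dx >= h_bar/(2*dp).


dx = h_bar / (2 * dp)
= 1.055e-34 / (2 * 7.4235e-22)
= 1.055e-34 / 1.4847e-21
= 7.1058e-14 m

7.1058e-14


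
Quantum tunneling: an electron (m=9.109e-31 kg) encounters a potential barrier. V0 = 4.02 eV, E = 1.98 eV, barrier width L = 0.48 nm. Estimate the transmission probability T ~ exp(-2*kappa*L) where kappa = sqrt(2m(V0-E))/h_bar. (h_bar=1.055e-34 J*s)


V0 - E = 2.04 eV = 3.2681e-19 J
kappa = sqrt(2 * m * (V0-E)) / h_bar
= sqrt(2 * 9.109e-31 * 3.2681e-19) / 1.055e-34
= 7.3138e+09 /m
2*kappa*L = 2 * 7.3138e+09 * 0.48e-9
= 7.0213
T = exp(-7.0213) = 8.926941e-04

8.926941e-04


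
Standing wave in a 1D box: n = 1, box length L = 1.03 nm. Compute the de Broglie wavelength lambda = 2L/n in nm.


lambda = 2L / n
= 2 * 1.03 / 1
= 2.06 / 1
= 2.06 nm

2.06


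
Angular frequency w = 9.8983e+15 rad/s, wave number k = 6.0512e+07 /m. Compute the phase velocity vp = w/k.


vp = w / k
= 9.8983e+15 / 6.0512e+07
= 1.6358e+08 m/s

1.6358e+08


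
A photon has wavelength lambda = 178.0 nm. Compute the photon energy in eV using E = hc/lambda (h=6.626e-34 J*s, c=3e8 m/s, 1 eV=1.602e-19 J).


E = hc / lambda
= (6.626e-34)(3e8) / (178.0e-9)
= 1.9878e-25 / 1.7800e-07
= 1.1167e-18 J
Converting to eV: 1.1167e-18 / 1.602e-19
= 6.9709 eV

6.9709


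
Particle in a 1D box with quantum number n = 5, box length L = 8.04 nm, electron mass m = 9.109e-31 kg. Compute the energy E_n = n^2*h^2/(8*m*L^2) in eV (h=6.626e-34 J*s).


E = n^2 * h^2 / (8 * m * L^2)
= 5^2 * (6.626e-34)^2 / (8 * 9.109e-31 * (8.04e-9)^2)
= 25 * 4.3904e-67 / (8 * 9.109e-31 * 6.4642e-17)
= 2.3301e-20 J
= 0.1454 eV

0.1454


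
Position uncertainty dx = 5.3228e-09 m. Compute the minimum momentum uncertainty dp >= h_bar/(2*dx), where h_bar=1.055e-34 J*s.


dp = h_bar / (2 * dx)
= 1.055e-34 / (2 * 5.3228e-09)
= 1.055e-34 / 1.0646e-08
= 9.9102e-27 kg*m/s

9.9102e-27


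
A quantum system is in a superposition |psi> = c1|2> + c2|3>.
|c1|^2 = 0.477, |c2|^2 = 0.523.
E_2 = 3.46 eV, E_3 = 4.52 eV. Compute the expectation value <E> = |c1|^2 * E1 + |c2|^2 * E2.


<E> = |c1|^2 * E1 + |c2|^2 * E2
= 0.477 * 3.46 + 0.523 * 4.52
= 1.6504 + 2.364
= 4.0144 eV

4.0144


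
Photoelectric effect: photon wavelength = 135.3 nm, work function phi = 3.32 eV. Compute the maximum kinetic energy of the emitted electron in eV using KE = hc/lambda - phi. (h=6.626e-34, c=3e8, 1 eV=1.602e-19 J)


E_photon = hc / lambda
= (6.626e-34)(3e8) / (135.3e-9)
= 1.4692e-18 J
= 9.1709 eV
KE = E_photon - phi
= 9.1709 - 3.32
= 5.8509 eV

5.8509


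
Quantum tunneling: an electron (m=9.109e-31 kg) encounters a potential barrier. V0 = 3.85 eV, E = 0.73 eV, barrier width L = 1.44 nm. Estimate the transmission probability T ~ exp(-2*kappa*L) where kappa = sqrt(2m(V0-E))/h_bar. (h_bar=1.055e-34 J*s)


V0 - E = 3.12 eV = 4.9982e-19 J
kappa = sqrt(2 * m * (V0-E)) / h_bar
= sqrt(2 * 9.109e-31 * 4.9982e-19) / 1.055e-34
= 9.0450e+09 /m
2*kappa*L = 2 * 9.0450e+09 * 1.44e-9
= 26.0495
T = exp(-26.0495) = 4.862481e-12

4.862481e-12


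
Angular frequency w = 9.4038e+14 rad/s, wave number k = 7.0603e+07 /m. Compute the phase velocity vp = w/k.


vp = w / k
= 9.4038e+14 / 7.0603e+07
= 1.3319e+07 m/s

1.3319e+07


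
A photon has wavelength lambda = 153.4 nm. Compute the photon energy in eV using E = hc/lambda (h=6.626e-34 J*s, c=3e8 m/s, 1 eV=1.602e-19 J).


E = hc / lambda
= (6.626e-34)(3e8) / (153.4e-9)
= 1.9878e-25 / 1.5340e-07
= 1.2958e-18 J
Converting to eV: 1.2958e-18 / 1.602e-19
= 8.0888 eV

8.0888


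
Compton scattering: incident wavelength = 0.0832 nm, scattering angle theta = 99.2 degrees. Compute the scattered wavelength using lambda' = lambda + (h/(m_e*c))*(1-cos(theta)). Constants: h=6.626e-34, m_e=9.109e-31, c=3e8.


Compton wavelength: h/(m_e*c) = 2.4247e-12 m
d_lambda = 2.4247e-12 * (1 - cos(99.2 deg))
= 2.4247e-12 * 1.159881
= 2.8124e-12 m = 0.002812 nm
lambda' = 0.0832 + 0.002812
= 0.086012 nm

0.086012


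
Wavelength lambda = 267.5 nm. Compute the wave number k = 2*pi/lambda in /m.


k = 2 * pi / lambda
= 6.2832 / (267.5e-9)
= 6.2832 / 2.6750e-07
= 2.3489e+07 /m

2.3489e+07


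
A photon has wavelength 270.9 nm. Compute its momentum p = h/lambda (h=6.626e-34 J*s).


p = h / lambda
= 6.626e-34 / (270.9e-9)
= 6.626e-34 / 2.7090e-07
= 2.4459e-27 kg*m/s

2.4459e-27


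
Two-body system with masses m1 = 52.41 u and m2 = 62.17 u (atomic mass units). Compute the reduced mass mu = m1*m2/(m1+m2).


mu = m1 * m2 / (m1 + m2)
= 52.41 * 62.17 / (52.41 + 62.17)
= 3258.3297 / 114.58
= 28.4372 u

28.4372


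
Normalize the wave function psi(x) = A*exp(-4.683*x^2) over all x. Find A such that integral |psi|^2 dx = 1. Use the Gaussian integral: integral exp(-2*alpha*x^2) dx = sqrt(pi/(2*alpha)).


integral |psi|^2 dx = A^2 * sqrt(pi/(2*alpha)) = 1
A^2 = sqrt(2*alpha/pi)
= sqrt(2 * 4.683 / pi)
= 1.726641
A = sqrt(1.726641)
= 1.314

1.314


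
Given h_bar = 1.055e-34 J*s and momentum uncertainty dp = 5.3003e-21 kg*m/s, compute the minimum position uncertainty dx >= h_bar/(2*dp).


dx = h_bar / (2 * dp)
= 1.055e-34 / (2 * 5.3003e-21)
= 1.055e-34 / 1.0601e-20
= 9.9523e-15 m

9.9523e-15


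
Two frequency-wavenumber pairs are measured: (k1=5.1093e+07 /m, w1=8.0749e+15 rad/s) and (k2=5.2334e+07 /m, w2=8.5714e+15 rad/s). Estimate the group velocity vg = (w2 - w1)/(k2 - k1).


vg = (w2 - w1) / (k2 - k1)
= (8.5714e+15 - 8.0749e+15) / (5.2334e+07 - 5.1093e+07)
= 4.9650e+14 / 1.2410e+06
= 4.0008e+08 m/s

4.0008e+08


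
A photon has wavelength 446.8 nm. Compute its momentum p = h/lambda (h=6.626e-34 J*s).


p = h / lambda
= 6.626e-34 / (446.8e-9)
= 6.626e-34 / 4.4680e-07
= 1.4830e-27 kg*m/s

1.4830e-27


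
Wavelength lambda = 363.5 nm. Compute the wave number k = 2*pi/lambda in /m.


k = 2 * pi / lambda
= 6.2832 / (363.5e-9)
= 6.2832 / 3.6350e-07
= 1.7285e+07 /m

1.7285e+07


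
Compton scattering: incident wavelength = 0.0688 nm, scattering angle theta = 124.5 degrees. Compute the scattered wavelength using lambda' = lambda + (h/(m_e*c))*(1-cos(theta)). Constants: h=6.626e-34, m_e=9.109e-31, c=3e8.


Compton wavelength: h/(m_e*c) = 2.4247e-12 m
d_lambda = 2.4247e-12 * (1 - cos(124.5 deg))
= 2.4247e-12 * 1.566406
= 3.7981e-12 m = 0.003798 nm
lambda' = 0.0688 + 0.003798
= 0.072598 nm

0.072598


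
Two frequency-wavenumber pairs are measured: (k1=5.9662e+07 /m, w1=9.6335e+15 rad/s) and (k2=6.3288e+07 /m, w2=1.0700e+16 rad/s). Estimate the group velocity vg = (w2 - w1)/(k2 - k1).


vg = (w2 - w1) / (k2 - k1)
= (1.0700e+16 - 9.6335e+15) / (6.3288e+07 - 5.9662e+07)
= 1.0665e+15 / 3.6260e+06
= 2.9413e+08 m/s

2.9413e+08


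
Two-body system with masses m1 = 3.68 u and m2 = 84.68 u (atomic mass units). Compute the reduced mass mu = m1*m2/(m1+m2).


mu = m1 * m2 / (m1 + m2)
= 3.68 * 84.68 / (3.68 + 84.68)
= 311.6224 / 88.36
= 3.5267 u

3.5267


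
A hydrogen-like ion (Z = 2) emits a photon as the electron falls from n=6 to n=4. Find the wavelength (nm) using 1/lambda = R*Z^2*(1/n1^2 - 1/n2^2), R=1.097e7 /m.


1/lambda = R * Z^2 * (1/n1^2 - 1/n2^2)
= 1.097e7 * 2^2 * (1/4^2 - 1/6^2)
= 1.097e7 * 4 * (0.0625 - 0.027778)
= 1.5236e+06 /m
lambda = 1 / 1.5236e+06
= 656.3355 nm

656.3355


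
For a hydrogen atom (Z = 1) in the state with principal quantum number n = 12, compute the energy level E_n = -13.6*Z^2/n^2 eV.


E_n = -13.6 * Z^2 / n^2
= -13.6 * 1^2 / 12^2
= -13.6 * 1 / 144
= -0.0944 eV

-0.0944


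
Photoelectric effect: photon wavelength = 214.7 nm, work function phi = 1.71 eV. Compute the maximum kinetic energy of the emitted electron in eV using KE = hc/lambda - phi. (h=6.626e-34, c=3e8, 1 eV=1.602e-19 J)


E_photon = hc / lambda
= (6.626e-34)(3e8) / (214.7e-9)
= 9.2585e-19 J
= 5.7793 eV
KE = E_photon - phi
= 5.7793 - 1.71
= 4.0693 eV

4.0693


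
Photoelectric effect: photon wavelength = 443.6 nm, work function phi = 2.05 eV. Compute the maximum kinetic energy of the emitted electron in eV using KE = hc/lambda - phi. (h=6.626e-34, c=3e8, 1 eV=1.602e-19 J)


E_photon = hc / lambda
= (6.626e-34)(3e8) / (443.6e-9)
= 4.4811e-19 J
= 2.7972 eV
KE = E_photon - phi
= 2.7972 - 2.05
= 0.7472 eV

0.7472


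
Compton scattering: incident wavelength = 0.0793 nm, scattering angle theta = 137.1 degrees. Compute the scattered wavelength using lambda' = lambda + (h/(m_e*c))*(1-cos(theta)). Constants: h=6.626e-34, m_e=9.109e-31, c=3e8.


Compton wavelength: h/(m_e*c) = 2.4247e-12 m
d_lambda = 2.4247e-12 * (1 - cos(137.1 deg))
= 2.4247e-12 * 1.732543
= 4.2009e-12 m = 0.004201 nm
lambda' = 0.0793 + 0.004201
= 0.083501 nm

0.083501


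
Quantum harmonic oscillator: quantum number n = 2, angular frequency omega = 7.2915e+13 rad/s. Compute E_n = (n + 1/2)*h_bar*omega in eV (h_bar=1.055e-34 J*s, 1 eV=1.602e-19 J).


E = (n + 1/2) * h_bar * omega
= (2 + 0.5) * 1.055e-34 * 7.2915e+13
= 2.5 * 7.6925e-21
= 1.9231e-20 J
= 0.12 eV

0.12


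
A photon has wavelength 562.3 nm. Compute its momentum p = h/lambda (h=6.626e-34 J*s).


p = h / lambda
= 6.626e-34 / (562.3e-9)
= 6.626e-34 / 5.6230e-07
= 1.1784e-27 kg*m/s

1.1784e-27


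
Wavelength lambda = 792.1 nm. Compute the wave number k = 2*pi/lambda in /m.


k = 2 * pi / lambda
= 6.2832 / (792.1e-9)
= 6.2832 / 7.9210e-07
= 7.9323e+06 /m

7.9323e+06


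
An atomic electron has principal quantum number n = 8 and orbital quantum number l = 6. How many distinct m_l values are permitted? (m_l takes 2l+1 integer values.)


m_l ranges from -l to +l in integer steps
So m_l goes from -6 to +6
Count = 2l + 1 = 2*6 + 1
= 13

13


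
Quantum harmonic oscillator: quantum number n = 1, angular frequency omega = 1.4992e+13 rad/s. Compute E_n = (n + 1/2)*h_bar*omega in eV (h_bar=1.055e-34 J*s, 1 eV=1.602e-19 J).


E = (n + 1/2) * h_bar * omega
= (1 + 0.5) * 1.055e-34 * 1.4992e+13
= 1.5 * 1.5817e-21
= 2.3725e-21 J
= 0.0148 eV

0.0148


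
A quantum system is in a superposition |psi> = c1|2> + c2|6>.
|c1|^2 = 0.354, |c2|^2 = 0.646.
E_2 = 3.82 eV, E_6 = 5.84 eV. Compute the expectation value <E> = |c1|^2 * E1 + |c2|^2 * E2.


<E> = |c1|^2 * E1 + |c2|^2 * E2
= 0.354 * 3.82 + 0.646 * 5.84
= 1.3523 + 3.7726
= 5.1249 eV

5.1249


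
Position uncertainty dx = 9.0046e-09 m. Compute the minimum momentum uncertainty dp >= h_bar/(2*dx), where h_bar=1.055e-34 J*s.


dp = h_bar / (2 * dx)
= 1.055e-34 / (2 * 9.0046e-09)
= 1.055e-34 / 1.8009e-08
= 5.8581e-27 kg*m/s

5.8581e-27


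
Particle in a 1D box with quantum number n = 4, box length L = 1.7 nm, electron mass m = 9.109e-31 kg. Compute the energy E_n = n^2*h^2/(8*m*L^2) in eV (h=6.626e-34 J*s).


E = n^2 * h^2 / (8 * m * L^2)
= 4^2 * (6.626e-34)^2 / (8 * 9.109e-31 * (1.7e-9)^2)
= 16 * 4.3904e-67 / (8 * 9.109e-31 * 2.8900e-18)
= 3.3355e-19 J
= 2.0821 eV

2.0821


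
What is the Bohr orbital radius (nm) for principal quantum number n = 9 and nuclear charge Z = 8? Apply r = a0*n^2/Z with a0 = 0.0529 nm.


r = a0 * n^2 / Z
= 0.0529 * 9^2 / 8
= 0.0529 * 81 / 8
= 0.5356 nm

0.5356


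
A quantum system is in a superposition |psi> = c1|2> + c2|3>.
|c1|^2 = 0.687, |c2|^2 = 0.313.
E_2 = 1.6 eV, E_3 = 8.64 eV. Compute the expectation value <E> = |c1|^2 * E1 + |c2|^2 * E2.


<E> = |c1|^2 * E1 + |c2|^2 * E2
= 0.687 * 1.6 + 0.313 * 8.64
= 1.0992 + 2.7043
= 3.8035 eV

3.8035


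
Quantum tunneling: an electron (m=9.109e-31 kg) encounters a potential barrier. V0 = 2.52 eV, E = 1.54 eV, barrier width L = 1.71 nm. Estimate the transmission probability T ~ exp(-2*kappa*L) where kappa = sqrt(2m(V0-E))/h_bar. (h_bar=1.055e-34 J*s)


V0 - E = 0.98 eV = 1.5700e-19 J
kappa = sqrt(2 * m * (V0-E)) / h_bar
= sqrt(2 * 9.109e-31 * 1.5700e-19) / 1.055e-34
= 5.0692e+09 /m
2*kappa*L = 2 * 5.0692e+09 * 1.71e-9
= 17.3368
T = exp(-17.3368) = 2.956206e-08

2.956206e-08


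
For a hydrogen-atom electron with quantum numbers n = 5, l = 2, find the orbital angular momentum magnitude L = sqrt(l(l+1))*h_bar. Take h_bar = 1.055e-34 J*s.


L = sqrt(l*(l+1)) * h_bar
= sqrt(2 * 3) * 1.055e-34
= sqrt(6) * 1.055e-34
= 2.4495 * 1.055e-34
= 2.5842e-34 J*s

2.5842e-34


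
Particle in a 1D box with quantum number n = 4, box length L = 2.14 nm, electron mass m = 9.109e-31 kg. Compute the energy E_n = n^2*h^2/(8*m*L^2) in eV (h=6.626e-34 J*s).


E = n^2 * h^2 / (8 * m * L^2)
= 4^2 * (6.626e-34)^2 / (8 * 9.109e-31 * (2.14e-9)^2)
= 16 * 4.3904e-67 / (8 * 9.109e-31 * 4.5796e-18)
= 2.1049e-19 J
= 1.3139 eV

1.3139


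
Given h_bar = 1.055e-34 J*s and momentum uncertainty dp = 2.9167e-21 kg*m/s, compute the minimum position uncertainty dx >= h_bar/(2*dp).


dx = h_bar / (2 * dp)
= 1.055e-34 / (2 * 2.9167e-21)
= 1.055e-34 / 5.8334e-21
= 1.8086e-14 m

1.8086e-14


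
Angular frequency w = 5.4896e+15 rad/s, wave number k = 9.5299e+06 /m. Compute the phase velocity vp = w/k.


vp = w / k
= 5.4896e+15 / 9.5299e+06
= 5.7604e+08 m/s

5.7604e+08


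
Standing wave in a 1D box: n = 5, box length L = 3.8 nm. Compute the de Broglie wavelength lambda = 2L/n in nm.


lambda = 2L / n
= 2 * 3.8 / 5
= 7.6 / 5
= 1.52 nm

1.52


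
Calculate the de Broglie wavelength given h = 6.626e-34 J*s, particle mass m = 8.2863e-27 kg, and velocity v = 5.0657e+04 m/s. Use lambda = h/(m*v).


lambda = h / (m * v)
= 6.626e-34 / (8.2863e-27 * 5.0657e+04)
= 6.626e-34 / 4.1976e-22
= 1.5785e-12 m

1.5785e-12
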